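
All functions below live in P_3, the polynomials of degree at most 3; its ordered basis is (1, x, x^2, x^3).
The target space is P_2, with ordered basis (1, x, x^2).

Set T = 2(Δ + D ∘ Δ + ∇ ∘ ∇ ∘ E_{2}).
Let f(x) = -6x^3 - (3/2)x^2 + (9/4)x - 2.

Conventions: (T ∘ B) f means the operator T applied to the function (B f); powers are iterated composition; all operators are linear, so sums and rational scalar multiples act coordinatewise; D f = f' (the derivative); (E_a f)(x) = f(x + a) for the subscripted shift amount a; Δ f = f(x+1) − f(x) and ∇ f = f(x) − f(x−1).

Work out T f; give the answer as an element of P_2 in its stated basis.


Δ f = -18x^2 - 21x - 21/4
Δ f = -18x^2 - 21x - 21/4
D Δ f = -36x - 21
E_{2} f = -6x^3 - (75/2)x^2 - (303/4)x - 103/2
∇ E_{2} f = -18x^2 - 57x - 177/4
∇ ∇ E_{2} f = -36x - 39
(Δ + D ∘ Δ + ∇ ∘ ∇ ∘ E_{2}) f = -18x^2 - 93x - 261/4
(2(Δ + D ∘ Δ + ∇ ∘ ∇ ∘ E_{2})) f = -36x^2 - 186x - 261/2

the image equals g(x) = -36x^2 - 186x - 261/2


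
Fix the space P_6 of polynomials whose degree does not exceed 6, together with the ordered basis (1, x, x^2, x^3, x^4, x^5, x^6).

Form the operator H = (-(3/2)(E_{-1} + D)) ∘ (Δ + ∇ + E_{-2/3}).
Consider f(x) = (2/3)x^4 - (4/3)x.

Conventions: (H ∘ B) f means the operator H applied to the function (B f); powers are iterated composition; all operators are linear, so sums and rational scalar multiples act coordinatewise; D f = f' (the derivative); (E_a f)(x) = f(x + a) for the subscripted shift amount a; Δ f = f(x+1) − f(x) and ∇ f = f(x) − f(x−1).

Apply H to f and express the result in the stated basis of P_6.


Δ f = (8/3)x^3 + 4x^2 + (8/3)x - 2/3
∇ f = (8/3)x^3 - 4x^2 + (8/3)x - 2
E_{-2/3} f = (2/3)x^4 - (16/9)x^3 + (16/9)x^2 - (172/81)x + 248/243
(Δ + ∇ + E_{-2/3}) f = (2/3)x^4 + (32/9)x^3 + (16/9)x^2 + (260/81)x - 400/243
E_{-1} (Δ + ∇ + E_{-2/3}) f = (2/3)x^4 + (8/9)x^3 - (44/9)x^2 + (620/81)x - 1450/243
D (Δ + ∇ + E_{-2/3}) f = (8/3)x^3 + (32/3)x^2 + (32/9)x + 260/81
(E_{-1} + D) (Δ + ∇ + E_{-2/3}) f = (2/3)x^4 + (32/9)x^3 + (52/9)x^2 + (908/81)x - 670/243
(-(3/2)(E_{-1} + D)) (Δ + ∇ + E_{-2/3}) f = -x^4 - (16/3)x^3 - (26/3)x^2 - (454/27)x + 335/81

the image equals g(x) = -x^4 - (16/3)x^3 - (26/3)x^2 - (454/27)x + 335/81


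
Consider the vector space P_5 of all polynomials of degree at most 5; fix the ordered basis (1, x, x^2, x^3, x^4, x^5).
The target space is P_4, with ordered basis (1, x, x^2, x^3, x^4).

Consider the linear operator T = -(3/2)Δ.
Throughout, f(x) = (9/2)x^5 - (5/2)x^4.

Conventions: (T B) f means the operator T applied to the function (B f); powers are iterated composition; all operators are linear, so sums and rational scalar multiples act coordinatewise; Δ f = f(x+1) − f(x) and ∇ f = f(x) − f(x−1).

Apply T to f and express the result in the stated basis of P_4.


g(x) = -(135/4)x^4 - (105/2)x^3 - 45x^2 - (75/4)x - 3

Δ f = (45/2)x^4 + 35x^3 + 30x^2 + (25/2)x + 2
(-(3/2)Δ) f = -(135/4)x^4 - (105/2)x^3 - 45x^2 - (75/4)x - 3


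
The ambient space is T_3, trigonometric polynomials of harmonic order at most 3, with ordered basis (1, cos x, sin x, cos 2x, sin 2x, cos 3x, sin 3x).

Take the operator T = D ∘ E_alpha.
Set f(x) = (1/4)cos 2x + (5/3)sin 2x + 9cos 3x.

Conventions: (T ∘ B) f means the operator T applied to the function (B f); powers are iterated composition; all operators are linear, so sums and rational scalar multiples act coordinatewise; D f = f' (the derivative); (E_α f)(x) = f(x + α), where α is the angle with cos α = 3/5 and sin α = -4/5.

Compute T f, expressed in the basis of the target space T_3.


E_alpha f = -(167/100)cos 2x - (17/75)sin 2x - (1053/125)cos 3x + (396/125)sin 3x
D E_alpha f = -(34/75)cos 2x + (167/50)sin 2x + (1188/125)cos 3x + (3159/125)sin 3x

the image equals g(x) = -(34/75)cos 2x + (167/50)sin 2x + (1188/125)cos 3x + (3159/125)sin 3x


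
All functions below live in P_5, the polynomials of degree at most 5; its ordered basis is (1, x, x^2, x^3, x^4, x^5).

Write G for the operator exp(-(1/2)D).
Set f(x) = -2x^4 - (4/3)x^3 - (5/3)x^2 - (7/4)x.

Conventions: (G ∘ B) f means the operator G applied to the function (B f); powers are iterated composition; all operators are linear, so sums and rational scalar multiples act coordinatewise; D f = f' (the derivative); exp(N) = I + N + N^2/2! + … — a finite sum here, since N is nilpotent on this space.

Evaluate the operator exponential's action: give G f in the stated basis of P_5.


order-1 term: 4x^3 + 2x^2 + (5/3)x + 7/8
order-2 term: -3x^2 - x - 5/12
order-3 term: x + 1/6
order-4 term: -1/8
the series for exp(-(1/2)D) f terminates at order 4
exp(-(1/2)D) f = -2x^4 + (8/3)x^3 - (8/3)x^2 - (1/12)x + 1/2

the result is g(x) = -2x^4 + (8/3)x^3 - (8/3)x^2 - (1/12)x + 1/2


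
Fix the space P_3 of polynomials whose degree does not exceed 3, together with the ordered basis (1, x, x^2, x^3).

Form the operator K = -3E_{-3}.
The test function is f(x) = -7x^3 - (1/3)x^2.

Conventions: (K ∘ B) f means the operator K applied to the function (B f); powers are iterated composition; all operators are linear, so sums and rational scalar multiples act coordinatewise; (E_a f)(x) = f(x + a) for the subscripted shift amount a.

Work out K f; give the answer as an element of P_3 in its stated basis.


the image equals g(x) = 21x^3 - 188x^2 + 561x - 558

E_{-3} f = -7x^3 + (188/3)x^2 - 187x + 186
(-3E_{-3}) f = 21x^3 - 188x^2 + 561x - 558


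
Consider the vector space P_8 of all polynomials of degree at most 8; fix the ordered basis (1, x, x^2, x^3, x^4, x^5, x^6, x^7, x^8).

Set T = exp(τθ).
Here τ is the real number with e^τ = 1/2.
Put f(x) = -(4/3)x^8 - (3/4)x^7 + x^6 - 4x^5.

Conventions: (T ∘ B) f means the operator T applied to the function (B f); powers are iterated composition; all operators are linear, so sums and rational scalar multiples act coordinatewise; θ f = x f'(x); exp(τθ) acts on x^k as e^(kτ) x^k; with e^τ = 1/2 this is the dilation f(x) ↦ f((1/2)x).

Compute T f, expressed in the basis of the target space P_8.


g(x) = -(1/192)x^8 - (3/512)x^7 + (1/64)x^6 - (1/8)x^5

exp(τθ) x^k = e^(kτ) x^k; with e^τ = 1/2 this sends x^k to (1/2)^k x^k
x^5 ↦ 1/32 x^5
x^6 ↦ 1/64 x^6
x^7 ↦ 1/128 x^7
x^8 ↦ 1/256 x^8
applying this coordinatewise to f: exp(τθ) f = -(1/192)x^8 - (3/512)x^7 + (1/64)x^6 - (1/8)x^5


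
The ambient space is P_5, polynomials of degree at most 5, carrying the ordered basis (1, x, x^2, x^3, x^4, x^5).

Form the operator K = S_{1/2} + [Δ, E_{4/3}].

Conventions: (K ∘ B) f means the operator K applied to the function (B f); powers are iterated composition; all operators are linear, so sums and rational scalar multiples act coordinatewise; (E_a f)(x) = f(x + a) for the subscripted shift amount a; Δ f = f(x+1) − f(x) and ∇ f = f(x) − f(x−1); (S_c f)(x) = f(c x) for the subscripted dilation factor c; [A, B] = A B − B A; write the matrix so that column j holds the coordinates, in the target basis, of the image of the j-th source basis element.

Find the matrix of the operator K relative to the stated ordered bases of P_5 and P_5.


image of 1: 1
image of x: (1/2)x
image of x^2: (1/4)x^2
image of x^3: (1/8)x^3
image of x^4: (1/16)x^4
image of x^5: (1/32)x^5
each image's coordinates form column j of the matrix

the matrix is [[1, 0, 0, 0, 0, 0]; [0, 1/2, 0, 0, 0, 0]; [0, 0, 1/4, 0, 0, 0]; [0, 0, 0, 1/8, 0, 0]; [0, 0, 0, 0, 1/16, 0]; [0, 0, 0, 0, 0, 1/32]] (rows listed top to bottom)


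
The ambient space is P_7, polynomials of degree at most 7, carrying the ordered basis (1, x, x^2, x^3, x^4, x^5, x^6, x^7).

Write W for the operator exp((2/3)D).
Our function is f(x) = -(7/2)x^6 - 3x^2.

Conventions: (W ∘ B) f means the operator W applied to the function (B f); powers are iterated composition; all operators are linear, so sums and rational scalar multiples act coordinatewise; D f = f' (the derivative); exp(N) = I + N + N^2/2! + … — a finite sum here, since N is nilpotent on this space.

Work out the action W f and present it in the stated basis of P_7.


order-1 term: -14x^5 - 4x
order-2 term: -(70/3)x^4 - 4/3
order-3 term: -(560/27)x^3
order-4 term: -(280/27)x^2
order-5 term: -(224/81)x
order-6 term: -224/729
the series for exp((2/3)D) f terminates at order 6
exp((2/3)D) f = -(7/2)x^6 - 14x^5 - (70/3)x^4 - (560/27)x^3 - (361/27)x^2 - (548/81)x - 1196/729

g(x) = -(7/2)x^6 - 14x^5 - (70/3)x^4 - (560/27)x^3 - (361/27)x^2 - (548/81)x - 1196/729


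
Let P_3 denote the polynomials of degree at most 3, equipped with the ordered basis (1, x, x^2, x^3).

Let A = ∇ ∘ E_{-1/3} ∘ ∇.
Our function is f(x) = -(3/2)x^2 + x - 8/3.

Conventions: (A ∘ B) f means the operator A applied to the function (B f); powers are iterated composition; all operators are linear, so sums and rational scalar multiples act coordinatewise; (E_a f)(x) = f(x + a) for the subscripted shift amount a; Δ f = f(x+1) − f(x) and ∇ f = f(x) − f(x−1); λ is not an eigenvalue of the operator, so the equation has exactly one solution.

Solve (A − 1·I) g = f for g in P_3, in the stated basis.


g(x) = (3/2)x^2 - x + 17/3

write g with unknown coordinates in the stated basis and equate coefficients in (A − 1·I) g = f
solving from the highest basis element down gives g = (3/2)x^2 - x + 17/3
check: A g = 3
so A g − 1·g = -(3/2)x^2 + x - 8/3 = f ✓


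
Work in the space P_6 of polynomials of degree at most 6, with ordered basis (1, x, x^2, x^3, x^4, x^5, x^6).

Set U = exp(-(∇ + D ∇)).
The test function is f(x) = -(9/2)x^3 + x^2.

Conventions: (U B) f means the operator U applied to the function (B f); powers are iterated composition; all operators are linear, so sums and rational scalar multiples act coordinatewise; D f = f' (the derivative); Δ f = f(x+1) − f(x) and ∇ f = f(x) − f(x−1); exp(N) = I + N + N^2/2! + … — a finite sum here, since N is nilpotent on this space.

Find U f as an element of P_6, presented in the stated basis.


order-1 term: (27/2)x^2 + (23/2)x - 10
order-2 term: -(27/2)x - 25/2
order-3 term: 9/2
the series for exp(-(∇ + D ∇)) f terminates at order 3
exp(-(∇ + D ∇)) f = -(9/2)x^3 + (29/2)x^2 - 2x - 18

the result is g(x) = -(9/2)x^3 + (29/2)x^2 - 2x - 18


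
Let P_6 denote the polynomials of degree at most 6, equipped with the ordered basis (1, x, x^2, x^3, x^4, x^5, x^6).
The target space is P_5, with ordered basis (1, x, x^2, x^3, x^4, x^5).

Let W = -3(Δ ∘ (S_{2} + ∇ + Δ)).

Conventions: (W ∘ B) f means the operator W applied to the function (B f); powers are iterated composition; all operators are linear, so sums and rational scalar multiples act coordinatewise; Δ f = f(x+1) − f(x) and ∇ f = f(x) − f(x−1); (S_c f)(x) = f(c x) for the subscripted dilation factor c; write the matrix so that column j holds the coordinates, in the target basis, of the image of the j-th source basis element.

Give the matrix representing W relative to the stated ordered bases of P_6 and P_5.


the matrix is [[0, -6, -24, -42, -96, -186, -384]; [0, 0, -24, -108, -264, -720, -1692]; [0, 0, 0, -72, -360, -1140, -3600]; [0, 0, 0, 0, -192, -1080, -4200]; [0, 0, 0, 0, 0, -480, -3060]; [0, 0, 0, 0, 0, 0, -1152]] (rows listed top to bottom)

image of 1: 0
image of x: -6
image of x^2: -24x - 24
image of x^3: -72x^2 - 108x - 42
image of x^4: -192x^3 - 360x^2 - 264x - 96
image of x^5: -480x^4 - 1080x^3 - 1140x^2 - 720x - 186
image of x^6: -1152x^5 - 3060x^4 - 4200x^3 - 3600x^2 - 1692x - 384
each image's coordinates form column j of the matrix


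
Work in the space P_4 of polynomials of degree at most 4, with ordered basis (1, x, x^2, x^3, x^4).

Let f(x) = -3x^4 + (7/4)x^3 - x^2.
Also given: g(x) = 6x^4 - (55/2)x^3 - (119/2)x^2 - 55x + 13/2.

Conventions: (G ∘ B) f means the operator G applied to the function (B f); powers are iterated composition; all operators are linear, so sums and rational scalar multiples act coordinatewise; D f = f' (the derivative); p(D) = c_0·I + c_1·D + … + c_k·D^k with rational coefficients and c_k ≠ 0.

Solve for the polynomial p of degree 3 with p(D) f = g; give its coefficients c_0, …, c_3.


D^0 f = -3x^4 + (7/4)x^3 - x^2
D^1 f = -12x^3 + (21/4)x^2 - 2x
D^2 f = -36x^2 + (21/2)x - 2
D^3 f = -72x + 21/2
matching coefficients of g against c_0 f + c_1 Df + … from the top degree down determines the c_i
solution: c_0 = -2, c_1 = 2, c_2 = 2, c_3 = 1

p(D) = -2·I + 2·D + 2·D^2 + D^3, i.e. c_0 = -2, c_1 = 2, c_2 = 2, c_3 = 1


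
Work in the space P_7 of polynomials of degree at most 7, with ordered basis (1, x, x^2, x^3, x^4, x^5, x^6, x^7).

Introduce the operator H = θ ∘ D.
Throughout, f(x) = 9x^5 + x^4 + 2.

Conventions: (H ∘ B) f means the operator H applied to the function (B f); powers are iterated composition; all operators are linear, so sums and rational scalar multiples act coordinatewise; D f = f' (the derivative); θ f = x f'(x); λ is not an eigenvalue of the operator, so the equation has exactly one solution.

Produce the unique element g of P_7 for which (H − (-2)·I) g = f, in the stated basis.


the result is g(x) = (9/2)x^5 - (89/2)x^4 + 267x^3 - 801x^2 + 801x + 1

write g with unknown coordinates in the stated basis and equate coefficients in (H − (-2)·I) g = f
solving from the highest basis element down gives g = (9/2)x^5 - (89/2)x^4 + 267x^3 - 801x^2 + 801x + 1
check: H g = 90x^4 - 534x^3 + 1602x^2 - 1602x
so H g − (-2)·g = 9x^5 + x^4 + 2 = f ✓


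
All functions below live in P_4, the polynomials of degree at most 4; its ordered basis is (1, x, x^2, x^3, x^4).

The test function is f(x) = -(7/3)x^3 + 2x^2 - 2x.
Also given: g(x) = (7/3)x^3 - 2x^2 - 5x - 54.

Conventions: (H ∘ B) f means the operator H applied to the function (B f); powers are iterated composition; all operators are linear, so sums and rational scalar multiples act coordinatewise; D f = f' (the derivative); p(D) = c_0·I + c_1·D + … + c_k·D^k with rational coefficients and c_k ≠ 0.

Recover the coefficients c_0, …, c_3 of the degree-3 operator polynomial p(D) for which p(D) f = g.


D^0 f = -(7/3)x^3 + 2x^2 - 2x
D^1 f = -7x^2 + 4x - 2
D^2 f = -14x + 4
D^3 f = -14
matching coefficients of g against c_0 f + c_1 Df + … from the top degree down determines the c_i
solution: c_0 = -1, c_1 = 0, c_2 = 1/2, c_3 = 4

p(D) = -I + (1/2)·D^2 + 4·D^3, i.e. c_0 = -1, c_1 = 0, c_2 = 1/2, c_3 = 4


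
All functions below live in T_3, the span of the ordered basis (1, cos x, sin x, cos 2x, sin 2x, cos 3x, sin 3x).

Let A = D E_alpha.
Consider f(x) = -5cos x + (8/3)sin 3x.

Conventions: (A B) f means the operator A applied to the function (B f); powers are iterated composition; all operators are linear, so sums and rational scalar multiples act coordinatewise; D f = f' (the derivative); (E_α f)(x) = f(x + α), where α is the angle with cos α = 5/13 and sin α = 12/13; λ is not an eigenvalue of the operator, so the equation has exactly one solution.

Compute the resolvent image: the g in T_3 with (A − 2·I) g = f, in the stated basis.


write g with unknown coordinates in the stated basis and equate coefficients in (A − 2·I) g = f
solving from the highest basis element down gives g = (190/113)cos x - (25/113)sin x + (3256/3725)cos 3x - (3056/11175)sin 3x
check: A g = -(185/113)cos x - (50/113)sin x + (6512/3725)cos 3x + (7896/3725)sin 3x
so A g − 2·g = -5cos x + (8/3)sin 3x = f ✓

the result is g(x) = (190/113)cos x - (25/113)sin x + (3256/3725)cos 3x - (3056/11175)sin 3x


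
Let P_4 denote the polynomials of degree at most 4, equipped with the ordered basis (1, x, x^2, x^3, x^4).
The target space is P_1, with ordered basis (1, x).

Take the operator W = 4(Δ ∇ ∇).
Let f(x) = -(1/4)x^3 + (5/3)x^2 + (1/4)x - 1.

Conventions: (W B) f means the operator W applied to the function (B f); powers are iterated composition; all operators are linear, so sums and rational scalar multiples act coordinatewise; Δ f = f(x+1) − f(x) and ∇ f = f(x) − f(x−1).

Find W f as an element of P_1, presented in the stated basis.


the image equals g(x) = -6

∇ f = -(3/4)x^2 + (49/12)x - 5/3
∇ ∇ f = -(3/2)x + 29/6
Δ ∇ ∇ f = -3/2
(4(Δ ∇ ∇)) f = -6


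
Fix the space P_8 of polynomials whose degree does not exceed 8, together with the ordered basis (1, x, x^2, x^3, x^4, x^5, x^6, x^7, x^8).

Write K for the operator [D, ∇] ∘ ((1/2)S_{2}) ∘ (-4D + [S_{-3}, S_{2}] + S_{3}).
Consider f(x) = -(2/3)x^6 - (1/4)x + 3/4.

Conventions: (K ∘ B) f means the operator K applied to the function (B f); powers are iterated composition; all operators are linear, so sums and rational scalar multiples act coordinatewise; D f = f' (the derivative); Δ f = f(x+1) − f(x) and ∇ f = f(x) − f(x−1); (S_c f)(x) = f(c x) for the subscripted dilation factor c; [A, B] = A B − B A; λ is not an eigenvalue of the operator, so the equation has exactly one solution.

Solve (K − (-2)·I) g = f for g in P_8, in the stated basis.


write g with unknown coordinates in the stated basis and equate coefficients in (K − (-2)·I) g = f
solving from the highest basis element down gives g = -(1/3)x^6 - (1/8)x + 3/8
check: K g = 0
so K g − (-2)·g = -(2/3)x^6 - (1/4)x + 3/4 = f ✓

g(x) = -(1/3)x^6 - (1/8)x + 3/8


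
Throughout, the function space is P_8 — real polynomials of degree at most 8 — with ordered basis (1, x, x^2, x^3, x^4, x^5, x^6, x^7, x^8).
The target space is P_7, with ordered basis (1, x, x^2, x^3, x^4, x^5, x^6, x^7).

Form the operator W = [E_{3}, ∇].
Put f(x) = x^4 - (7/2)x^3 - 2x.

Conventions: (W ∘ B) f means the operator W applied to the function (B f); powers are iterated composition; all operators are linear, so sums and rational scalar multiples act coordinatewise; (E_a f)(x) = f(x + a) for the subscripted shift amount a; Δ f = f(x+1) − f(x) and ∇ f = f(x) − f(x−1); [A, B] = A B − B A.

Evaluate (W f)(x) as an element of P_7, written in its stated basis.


∇ f = 4x^3 - (33/2)x^2 + (29/2)x - 13/2
E_{3} ∇ f = 4x^3 + (39/2)x^2 + (47/2)x - 7/2
E_{3} f = x^4 + (17/2)x^3 + (45/2)x^2 + (23/2)x - 39/2
∇ E_{3} f = 4x^3 + (39/2)x^2 + (47/2)x - 7/2
[E_{3}, ∇] f = 0

the result is g(x) = 0


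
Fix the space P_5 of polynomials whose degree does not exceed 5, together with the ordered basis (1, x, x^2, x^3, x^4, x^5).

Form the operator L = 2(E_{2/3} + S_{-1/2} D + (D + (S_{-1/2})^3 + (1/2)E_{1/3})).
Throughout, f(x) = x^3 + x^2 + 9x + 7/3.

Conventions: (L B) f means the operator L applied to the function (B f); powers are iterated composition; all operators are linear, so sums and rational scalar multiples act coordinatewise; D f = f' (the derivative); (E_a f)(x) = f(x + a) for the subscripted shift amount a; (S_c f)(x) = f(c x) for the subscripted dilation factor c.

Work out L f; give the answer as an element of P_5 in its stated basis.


E_{2/3} f = x^3 + 3x^2 + (35/3)x + 245/27
D f = 3x^2 + 2x + 9
S_{-1/2} D f = (3/4)x^2 - x + 9
D f = 3x^2 + 2x + 9
S_{-1/2} f = -(1/8)x^3 + (1/4)x^2 - (9/2)x + 7/3
S_{-1/2} S_{-1/2} f = (1/64)x^3 + (1/16)x^2 + (9/4)x + 7/3
S_{-1/2} S_{-1/2} S_{-1/2} f = -(1/512)x^3 + (1/64)x^2 - (9/8)x + 7/3
E_{1/3} f = x^3 + 2x^2 + 10x + 148/27
((1/2)E_{1/3}) f = (1/2)x^3 + x^2 + 5x + 74/27
(D + (S_{-1/2})^3 + (1/2)E_{1/3}) f = (255/512)x^3 + (257/64)x^2 + (47/8)x + 380/27
(E_{2/3} + S_{-1/2} D + (D + (S_{-1/2})^3 + (1/2)E_{1/3})) f = (767/512)x^3 + (497/64)x^2 + (397/24)x + 868/27
(2(E_{2/3} + S_{-1/2} D + (D + (S_{-1/2})^3 + (1/2)E_{1/3}))) f = (767/256)x^3 + (497/32)x^2 + (397/12)x + 1736/27

g(x) = (767/256)x^3 + (497/32)x^2 + (397/12)x + 1736/27


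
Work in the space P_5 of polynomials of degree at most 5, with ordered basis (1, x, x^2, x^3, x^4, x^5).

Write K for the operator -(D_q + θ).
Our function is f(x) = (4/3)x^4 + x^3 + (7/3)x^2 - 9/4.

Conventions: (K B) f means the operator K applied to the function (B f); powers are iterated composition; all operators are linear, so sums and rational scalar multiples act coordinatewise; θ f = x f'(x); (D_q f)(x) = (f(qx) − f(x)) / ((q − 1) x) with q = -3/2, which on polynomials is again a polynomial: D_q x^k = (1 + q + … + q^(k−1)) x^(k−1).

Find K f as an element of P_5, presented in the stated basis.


D_q f = -(13/6)x^3 + (7/4)x^2 - (7/6)x
θ f = (16/3)x^4 + 3x^3 + (14/3)x^2
(D_q + θ) f = (16/3)x^4 + (5/6)x^3 + (77/12)x^2 - (7/6)x
(-(D_q + θ)) f = -(16/3)x^4 - (5/6)x^3 - (77/12)x^2 + (7/6)x

the result is g(x) = -(16/3)x^4 - (5/6)x^3 - (77/12)x^2 + (7/6)x


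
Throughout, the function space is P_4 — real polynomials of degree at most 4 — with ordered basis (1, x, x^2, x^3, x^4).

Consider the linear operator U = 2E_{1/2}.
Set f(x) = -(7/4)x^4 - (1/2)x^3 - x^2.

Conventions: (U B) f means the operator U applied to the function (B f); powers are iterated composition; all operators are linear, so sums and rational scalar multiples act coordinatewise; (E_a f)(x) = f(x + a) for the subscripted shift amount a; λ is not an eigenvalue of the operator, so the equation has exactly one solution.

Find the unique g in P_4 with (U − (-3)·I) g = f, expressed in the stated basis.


the image equals g(x) = -(7/20)x^4 + (9/50)x^3 - (49/500)x^2 + (69/1250)x - 149/100000

write g with unknown coordinates in the stated basis and equate coefficients in (U − (-3)·I) g = f
solving from the highest basis element down gives g = -(7/20)x^4 + (9/50)x^3 - (49/500)x^2 + (69/1250)x - 149/100000
check: U g = -(7/10)x^4 - (26/25)x^3 - (353/500)x^2 - (207/1250)x + 447/100000
so U g − (-3)·g = -(7/4)x^4 - (1/2)x^3 - x^2 = f ✓


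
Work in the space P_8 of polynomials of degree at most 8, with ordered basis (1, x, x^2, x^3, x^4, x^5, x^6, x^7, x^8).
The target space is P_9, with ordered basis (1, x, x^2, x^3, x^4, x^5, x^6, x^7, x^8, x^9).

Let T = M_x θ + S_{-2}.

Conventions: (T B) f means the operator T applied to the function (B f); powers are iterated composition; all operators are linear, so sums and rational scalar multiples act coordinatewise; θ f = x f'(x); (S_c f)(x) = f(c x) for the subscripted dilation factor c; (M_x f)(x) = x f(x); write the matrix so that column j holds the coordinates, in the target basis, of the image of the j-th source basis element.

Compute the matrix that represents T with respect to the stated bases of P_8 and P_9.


image of 1: 1
image of x: x^2 - 2x
image of x^2: 2x^3 + 4x^2
image of x^3: 3x^4 - 8x^3
image of x^4: 4x^5 + 16x^4
image of x^5: 5x^6 - 32x^5
image of x^6: 6x^7 + 64x^6
image of x^7: 7x^8 - 128x^7
image of x^8: 8x^9 + 256x^8
each image's coordinates form column j of the matrix

the matrix is [[1, 0, 0, 0, 0, 0, 0, 0, 0]; [0, -2, 0, 0, 0, 0, 0, 0, 0]; [0, 1, 4, 0, 0, 0, 0, 0, 0]; [0, 0, 2, -8, 0, 0, 0, 0, 0]; [0, 0, 0, 3, 16, 0, 0, 0, 0]; [0, 0, 0, 0, 4, -32, 0, 0, 0]; [0, 0, 0, 0, 0, 5, 64, 0, 0]; [0, 0, 0, 0, 0, 0, 6, -128, 0]; [0, 0, 0, 0, 0, 0, 0, 7, 256]; [0, 0, 0, 0, 0, 0, 0, 0, 8]] (rows listed top to bottom)


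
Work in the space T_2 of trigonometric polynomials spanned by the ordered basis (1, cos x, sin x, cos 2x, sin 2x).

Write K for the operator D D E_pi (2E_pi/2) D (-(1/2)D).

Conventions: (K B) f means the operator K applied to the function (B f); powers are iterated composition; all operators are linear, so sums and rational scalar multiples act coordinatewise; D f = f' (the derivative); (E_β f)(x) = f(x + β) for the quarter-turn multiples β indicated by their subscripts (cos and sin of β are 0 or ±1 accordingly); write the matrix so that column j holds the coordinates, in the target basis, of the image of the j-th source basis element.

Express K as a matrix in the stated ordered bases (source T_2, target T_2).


the matrix is [[0, 0, 0, 0, 0]; [0, 0, 1, 0, 0]; [0, -1, 0, 0, 0]; [0, 0, 0, 16, 0]; [0, 0, 0, 0, 16]] (rows listed top to bottom)

image of 1: 0
image of cos x: -sin x
image of sin x: cos x
image of cos 2x: 16cos 2x
image of sin 2x: 16sin 2x
each image's coordinates form column j of the matrix


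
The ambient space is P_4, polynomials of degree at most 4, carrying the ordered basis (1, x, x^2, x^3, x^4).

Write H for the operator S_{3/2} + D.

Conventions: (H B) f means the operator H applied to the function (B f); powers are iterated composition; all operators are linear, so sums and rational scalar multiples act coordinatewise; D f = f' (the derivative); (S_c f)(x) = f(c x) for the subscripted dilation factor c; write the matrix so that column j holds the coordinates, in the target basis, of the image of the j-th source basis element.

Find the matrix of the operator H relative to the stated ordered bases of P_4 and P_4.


the matrix is [[1, 1, 0, 0, 0]; [0, 3/2, 2, 0, 0]; [0, 0, 9/4, 3, 0]; [0, 0, 0, 27/8, 4]; [0, 0, 0, 0, 81/16]] (rows listed top to bottom)

image of 1: 1
image of x: (3/2)x + 1
image of x^2: (9/4)x^2 + 2x
image of x^3: (27/8)x^3 + 3x^2
image of x^4: (81/16)x^4 + 4x^3
each image's coordinates form column j of the matrix


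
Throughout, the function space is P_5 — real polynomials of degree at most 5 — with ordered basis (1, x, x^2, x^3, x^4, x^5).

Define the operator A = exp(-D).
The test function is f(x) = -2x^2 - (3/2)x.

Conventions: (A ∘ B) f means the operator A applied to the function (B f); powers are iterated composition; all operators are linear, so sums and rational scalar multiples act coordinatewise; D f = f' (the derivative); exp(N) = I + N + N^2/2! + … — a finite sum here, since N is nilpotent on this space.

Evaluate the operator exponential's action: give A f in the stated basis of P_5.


order-1 term: 4x + 3/2
order-2 term: -2
the series for exp(-D) f terminates at order 2
exp(-D) f = -2x^2 + (5/2)x - 1/2

g(x) = -2x^2 + (5/2)x - 1/2


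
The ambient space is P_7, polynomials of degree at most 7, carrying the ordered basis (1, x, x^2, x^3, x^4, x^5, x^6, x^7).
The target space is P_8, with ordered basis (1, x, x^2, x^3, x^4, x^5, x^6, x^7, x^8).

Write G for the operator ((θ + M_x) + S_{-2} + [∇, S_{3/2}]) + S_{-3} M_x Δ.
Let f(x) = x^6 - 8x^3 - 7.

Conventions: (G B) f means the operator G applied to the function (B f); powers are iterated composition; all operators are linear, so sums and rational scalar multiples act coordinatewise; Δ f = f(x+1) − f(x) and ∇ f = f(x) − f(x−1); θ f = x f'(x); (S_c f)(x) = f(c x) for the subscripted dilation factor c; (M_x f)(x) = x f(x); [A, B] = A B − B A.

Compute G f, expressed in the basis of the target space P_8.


θ f = 6x^6 - 24x^3
M_x f = x^7 - 8x^4 - 7x
(θ + M_x) f = x^7 + 6x^6 - 8x^4 - 24x^3 - 7x
S_{-2} f = 64x^6 + 64x^3 - 7
S_{3/2} f = (729/64)x^6 - 27x^3 - 7
∇ S_{3/2} f = (2187/32)x^5 - (10935/64)x^4 + (3645/16)x^3 - (16119/64)x^2 + (4779/32)x - 2457/64
∇ f = 6x^5 - 15x^4 + 20x^3 - 39x^2 + 30x - 9
S_{3/2} ∇ f = (729/16)x^5 - (1215/16)x^4 + (135/2)x^3 - (351/4)x^2 + 45x - 9
[∇, S_{3/2}] f = (729/32)x^5 - (6075/64)x^4 + (2565/16)x^3 - (10503/64)x^2 + (3339/32)x - 1881/64
((θ + M_x) + S_{-2} + [∇, S_{3/2}]) f = x^7 + 70x^6 + (729/32)x^5 - (6587/64)x^4 + (3205/16)x^3 - (10503/64)x^2 + (3115/32)x - 2329/64
Δ f = 6x^5 + 15x^4 + 20x^3 - 9x^2 - 18x - 7
M_x Δ f = 6x^6 + 15x^5 + 20x^4 - 9x^3 - 18x^2 - 7x
S_{-3} (M_x Δ) f = 4374x^6 - 3645x^5 + 1620x^4 + 243x^3 - 162x^2 + 21x
(((θ + M_x) + S_{-2} + [∇, S_{3/2}]) + S_{-3} M_x Δ) f = x^7 + 4444x^6 - (115911/32)x^5 + (97093/64)x^4 + (7093/16)x^3 - (20871/64)x^2 + (3787/32)x - 2329/64

the image equals g(x) = x^7 + 4444x^6 - (115911/32)x^5 + (97093/64)x^4 + (7093/16)x^3 - (20871/64)x^2 + (3787/32)x - 2329/64


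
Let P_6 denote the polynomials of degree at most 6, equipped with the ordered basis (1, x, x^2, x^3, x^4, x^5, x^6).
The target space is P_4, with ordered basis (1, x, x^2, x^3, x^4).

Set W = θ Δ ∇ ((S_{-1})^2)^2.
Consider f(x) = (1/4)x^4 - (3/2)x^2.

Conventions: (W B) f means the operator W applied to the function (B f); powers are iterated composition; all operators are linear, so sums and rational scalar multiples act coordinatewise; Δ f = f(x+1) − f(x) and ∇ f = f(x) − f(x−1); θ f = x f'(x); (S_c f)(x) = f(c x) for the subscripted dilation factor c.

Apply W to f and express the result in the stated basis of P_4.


the image equals g(x) = 6x^2

S_{-1} f = (1/4)x^4 - (3/2)x^2
S_{-1} S_{-1} f = (1/4)x^4 - (3/2)x^2
S_{-1} (S_{-1})^2 f = (1/4)x^4 - (3/2)x^2
S_{-1} S_{-1} (S_{-1})^2 f = (1/4)x^4 - (3/2)x^2
∇ ((S_{-1})^2)^2 f = x^3 - (3/2)x^2 - 2x + 5/4
Δ ∇ ((S_{-1})^2)^2 f = 3x^2 - 5/2
θ (Δ ∇) ((S_{-1})^2)^2 f = 6x^2


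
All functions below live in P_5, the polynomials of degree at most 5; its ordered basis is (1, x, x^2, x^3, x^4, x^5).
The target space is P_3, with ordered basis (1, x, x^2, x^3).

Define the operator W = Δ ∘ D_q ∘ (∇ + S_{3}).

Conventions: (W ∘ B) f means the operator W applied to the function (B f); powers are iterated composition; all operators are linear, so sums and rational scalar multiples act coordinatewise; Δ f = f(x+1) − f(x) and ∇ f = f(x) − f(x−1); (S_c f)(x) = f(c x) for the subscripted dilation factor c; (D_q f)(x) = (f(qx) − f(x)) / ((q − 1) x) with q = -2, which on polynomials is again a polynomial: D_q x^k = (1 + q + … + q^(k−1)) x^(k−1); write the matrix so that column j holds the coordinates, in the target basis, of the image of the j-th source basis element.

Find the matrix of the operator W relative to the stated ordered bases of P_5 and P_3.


image of 1: 0
image of x: 0
image of x^2: -9
image of x^3: 162x + 78
image of x^4: -1215x^2 - 1191x - 387
image of x^5: 10692x^3 + 15963x^2 + 10557x + 2608
each image's coordinates form column j of the matrix

the matrix is [[0, 0, -9, 78, -387, 2608]; [0, 0, 0, 162, -1191, 10557]; [0, 0, 0, 0, -1215, 15963]; [0, 0, 0, 0, 0, 10692]] (rows listed top to bottom)


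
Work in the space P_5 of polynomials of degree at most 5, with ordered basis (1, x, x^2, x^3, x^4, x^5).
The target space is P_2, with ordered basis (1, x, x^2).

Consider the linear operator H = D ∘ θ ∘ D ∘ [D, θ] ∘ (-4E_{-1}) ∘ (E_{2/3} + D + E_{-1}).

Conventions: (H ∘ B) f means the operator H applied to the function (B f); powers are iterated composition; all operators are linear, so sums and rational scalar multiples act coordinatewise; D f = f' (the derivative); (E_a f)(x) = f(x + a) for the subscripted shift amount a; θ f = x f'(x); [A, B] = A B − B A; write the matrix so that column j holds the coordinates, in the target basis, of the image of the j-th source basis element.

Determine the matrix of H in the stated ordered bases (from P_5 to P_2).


the matrix is [[0, 0, 0, -48, 128, -1520/3]; [0, 0, 0, 0, -384, 1280]; [0, 0, 0, 0, 0, -1440]] (rows listed top to bottom)

image of 1: 0
image of x: 0
image of x^2: 0
image of x^3: -48
image of x^4: -384x + 128
image of x^5: -1440x^2 + 1280x - 1520/3
each image's coordinates form column j of the matrix


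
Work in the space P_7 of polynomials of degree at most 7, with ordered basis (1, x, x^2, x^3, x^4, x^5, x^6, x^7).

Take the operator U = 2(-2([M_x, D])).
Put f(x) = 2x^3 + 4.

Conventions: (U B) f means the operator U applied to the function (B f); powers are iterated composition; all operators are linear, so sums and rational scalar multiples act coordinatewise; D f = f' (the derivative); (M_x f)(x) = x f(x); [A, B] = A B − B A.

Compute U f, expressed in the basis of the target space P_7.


D f = 6x^2
M_x D f = 6x^3
M_x f = 2x^4 + 4x
D M_x f = 8x^3 + 4
[M_x, D] f = -2x^3 - 4
(-2([M_x, D])) f = 4x^3 + 8
(2(-2([M_x, D]))) f = 8x^3 + 16

g(x) = 8x^3 + 16


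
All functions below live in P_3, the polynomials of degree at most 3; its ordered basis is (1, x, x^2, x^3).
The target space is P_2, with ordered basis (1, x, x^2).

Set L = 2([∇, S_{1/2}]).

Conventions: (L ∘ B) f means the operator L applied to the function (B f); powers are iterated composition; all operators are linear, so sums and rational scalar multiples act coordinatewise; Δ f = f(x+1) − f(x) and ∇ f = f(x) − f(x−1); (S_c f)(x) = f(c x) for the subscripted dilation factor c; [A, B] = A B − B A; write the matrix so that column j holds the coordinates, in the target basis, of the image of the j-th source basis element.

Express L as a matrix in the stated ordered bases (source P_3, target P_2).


image of 1: 0
image of x: -1
image of x^2: -x + 3/2
image of x^3: -(3/4)x^2 + (9/4)x - 7/4
each image's coordinates form column j of the matrix

the matrix is [[0, -1, 3/2, -7/4]; [0, 0, -1, 9/4]; [0, 0, 0, -3/4]] (rows listed top to bottom)


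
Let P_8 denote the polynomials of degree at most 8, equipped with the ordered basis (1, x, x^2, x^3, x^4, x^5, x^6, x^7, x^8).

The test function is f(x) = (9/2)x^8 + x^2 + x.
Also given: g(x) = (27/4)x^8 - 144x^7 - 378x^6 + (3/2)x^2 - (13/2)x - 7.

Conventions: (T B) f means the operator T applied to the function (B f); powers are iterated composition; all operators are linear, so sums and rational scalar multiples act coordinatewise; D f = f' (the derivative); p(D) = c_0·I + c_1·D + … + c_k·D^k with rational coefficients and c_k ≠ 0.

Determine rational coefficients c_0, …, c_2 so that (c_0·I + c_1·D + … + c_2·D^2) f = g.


c_0 = 3/2, c_1 = -4, c_2 = -3/2

D^0 f = (9/2)x^8 + x^2 + x
D^1 f = 36x^7 + 2x + 1
D^2 f = 252x^6 + 2
matching coefficients of g against c_0 f + c_1 Df + … from the top degree down determines the c_i
solution: c_0 = 3/2, c_1 = -4, c_2 = -3/2


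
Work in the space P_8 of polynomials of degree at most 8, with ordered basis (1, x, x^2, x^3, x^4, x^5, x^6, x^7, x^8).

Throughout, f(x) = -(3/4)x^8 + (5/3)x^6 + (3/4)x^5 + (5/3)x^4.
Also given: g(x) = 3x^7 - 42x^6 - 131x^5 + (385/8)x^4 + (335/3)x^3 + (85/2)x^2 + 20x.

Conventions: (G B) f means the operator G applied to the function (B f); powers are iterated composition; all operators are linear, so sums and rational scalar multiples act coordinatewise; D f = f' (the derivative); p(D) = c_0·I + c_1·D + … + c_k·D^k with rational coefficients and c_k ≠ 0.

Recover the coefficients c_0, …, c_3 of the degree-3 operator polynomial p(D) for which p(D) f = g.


D^0 f = -(3/4)x^8 + (5/3)x^6 + (3/4)x^5 + (5/3)x^4
D^1 f = -6x^7 + 10x^5 + (15/4)x^4 + (20/3)x^3
D^2 f = -42x^6 + 50x^4 + 15x^3 + 20x^2
D^3 f = -252x^5 + 200x^3 + 45x^2 + 40x
matching coefficients of g against c_0 f + c_1 Df + … from the top degree down determines the c_i
solution: c_0 = 0, c_1 = -1/2, c_2 = 1, c_3 = 1/2

c_0 = 0, c_1 = -1/2, c_2 = 1, c_3 = 1/2


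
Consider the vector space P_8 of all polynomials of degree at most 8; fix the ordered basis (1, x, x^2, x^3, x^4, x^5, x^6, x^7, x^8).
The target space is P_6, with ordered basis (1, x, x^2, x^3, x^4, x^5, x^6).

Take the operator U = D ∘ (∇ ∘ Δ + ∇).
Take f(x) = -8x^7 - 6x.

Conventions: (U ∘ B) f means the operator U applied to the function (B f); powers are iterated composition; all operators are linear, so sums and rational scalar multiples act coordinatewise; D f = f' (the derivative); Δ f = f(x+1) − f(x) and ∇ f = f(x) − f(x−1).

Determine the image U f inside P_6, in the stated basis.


Δ f = -56x^6 - 168x^5 - 280x^4 - 280x^3 - 168x^2 - 56x - 14
∇ Δ f = -336x^5 - 560x^3 - 112x
∇ f = -56x^6 + 168x^5 - 280x^4 + 280x^3 - 168x^2 + 56x - 14
(∇ ∘ Δ + ∇) f = -56x^6 - 168x^5 - 280x^4 - 280x^3 - 168x^2 - 56x - 14
D (∇ ∘ Δ + ∇) f = -336x^5 - 840x^4 - 1120x^3 - 840x^2 - 336x - 56

the image equals g(x) = -336x^5 - 840x^4 - 1120x^3 - 840x^2 - 336x - 56


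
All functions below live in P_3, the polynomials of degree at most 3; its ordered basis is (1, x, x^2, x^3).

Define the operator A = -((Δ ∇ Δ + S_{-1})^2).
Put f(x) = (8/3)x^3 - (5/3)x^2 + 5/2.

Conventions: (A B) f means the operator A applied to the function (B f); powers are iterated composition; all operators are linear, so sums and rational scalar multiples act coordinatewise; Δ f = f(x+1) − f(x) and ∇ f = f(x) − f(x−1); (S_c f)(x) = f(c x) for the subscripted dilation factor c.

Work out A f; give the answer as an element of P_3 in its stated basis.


Δ f = 8x^2 + (14/3)x + 1
∇ Δ f = 16x - 10/3
Δ ∇ Δ f = 16
S_{-1} f = -(8/3)x^3 - (5/3)x^2 + 5/2
(Δ ∇ Δ + S_{-1}) f = -(8/3)x^3 - (5/3)x^2 + 37/2
Δ (Δ ∇ Δ + S_{-1}) f = -8x^2 - (34/3)x - 13/3
∇ Δ (Δ ∇ Δ + S_{-1}) f = -16x - 10/3
Δ ∇ Δ (Δ ∇ Δ + S_{-1}) f = -16
S_{-1} (Δ ∇ Δ + S_{-1}) f = (8/3)x^3 - (5/3)x^2 + 37/2
(Δ ∇ Δ + S_{-1}) (Δ ∇ Δ + S_{-1}) f = (8/3)x^3 - (5/3)x^2 + 5/2
(-((Δ ∇ Δ + S_{-1})^2)) f = -(8/3)x^3 + (5/3)x^2 - 5/2

the result is g(x) = -(8/3)x^3 + (5/3)x^2 - 5/2


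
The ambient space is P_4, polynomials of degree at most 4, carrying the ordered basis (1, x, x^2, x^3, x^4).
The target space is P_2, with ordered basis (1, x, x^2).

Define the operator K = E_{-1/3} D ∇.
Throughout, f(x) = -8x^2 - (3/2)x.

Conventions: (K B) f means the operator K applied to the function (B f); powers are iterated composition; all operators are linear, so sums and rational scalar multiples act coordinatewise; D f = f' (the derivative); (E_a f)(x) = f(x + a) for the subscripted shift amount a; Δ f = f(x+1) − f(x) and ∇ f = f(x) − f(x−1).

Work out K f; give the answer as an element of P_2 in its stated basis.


the image equals g(x) = -16

∇ f = -16x + 13/2
D ∇ f = -16
E_{-1/3} D ∇ f = -16


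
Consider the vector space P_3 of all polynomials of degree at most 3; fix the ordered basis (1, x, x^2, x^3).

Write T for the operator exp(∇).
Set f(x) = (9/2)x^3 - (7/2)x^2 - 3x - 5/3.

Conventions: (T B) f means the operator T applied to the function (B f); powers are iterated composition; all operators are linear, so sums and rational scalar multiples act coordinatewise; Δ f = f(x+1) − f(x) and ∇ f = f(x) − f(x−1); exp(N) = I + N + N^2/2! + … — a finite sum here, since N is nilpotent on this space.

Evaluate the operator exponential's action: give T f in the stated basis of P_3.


g(x) = (9/2)x^3 + 10x^2 - 10x - 55/6

order-1 term: (27/2)x^2 - (41/2)x + 5
order-2 term: (27/2)x - 17
order-3 term: 9/2
the series for exp(∇) f terminates at order 3
exp(∇) f = (9/2)x^3 + 10x^2 - 10x - 55/6


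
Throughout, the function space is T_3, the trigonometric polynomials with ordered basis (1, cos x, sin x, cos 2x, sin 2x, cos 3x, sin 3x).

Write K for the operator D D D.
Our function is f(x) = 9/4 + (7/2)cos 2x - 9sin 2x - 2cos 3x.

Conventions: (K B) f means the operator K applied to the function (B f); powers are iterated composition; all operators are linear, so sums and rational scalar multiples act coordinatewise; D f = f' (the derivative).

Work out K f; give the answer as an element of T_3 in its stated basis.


the image equals g(x) = 72cos 2x + 28sin 2x - 54sin 3x

D f = -18cos 2x - 7sin 2x + 6sin 3x
D D f = -14cos 2x + 36sin 2x + 18cos 3x
D D D f = 72cos 2x + 28sin 2x - 54sin 3x


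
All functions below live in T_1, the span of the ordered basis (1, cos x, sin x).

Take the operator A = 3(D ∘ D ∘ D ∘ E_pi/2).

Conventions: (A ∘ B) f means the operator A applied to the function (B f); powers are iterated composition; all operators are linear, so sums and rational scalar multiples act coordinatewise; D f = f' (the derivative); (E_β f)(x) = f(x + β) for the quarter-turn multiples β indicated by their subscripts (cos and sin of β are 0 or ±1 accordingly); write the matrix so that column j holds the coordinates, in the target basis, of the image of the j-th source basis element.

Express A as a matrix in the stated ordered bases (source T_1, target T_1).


image of 1: 0
image of cos x: 3cos x
image of sin x: 3sin x
each image's coordinates form column j of the matrix

the matrix is [[0, 0, 0]; [0, 3, 0]; [0, 0, 3]] (rows listed top to bottom)


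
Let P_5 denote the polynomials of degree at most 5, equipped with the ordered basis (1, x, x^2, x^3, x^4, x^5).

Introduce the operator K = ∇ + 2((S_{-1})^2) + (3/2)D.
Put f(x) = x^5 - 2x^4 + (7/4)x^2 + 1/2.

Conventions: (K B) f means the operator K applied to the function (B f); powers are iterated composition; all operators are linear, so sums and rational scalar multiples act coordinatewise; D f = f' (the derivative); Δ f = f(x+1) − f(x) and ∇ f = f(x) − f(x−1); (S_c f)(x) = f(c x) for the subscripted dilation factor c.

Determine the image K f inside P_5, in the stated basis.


∇ f = 5x^4 - 18x^3 + 22x^2 - (19/2)x + 5/4
S_{-1} f = -x^5 - 2x^4 + (7/4)x^2 + 1/2
S_{-1} S_{-1} f = x^5 - 2x^4 + (7/4)x^2 + 1/2
(2((S_{-1})^2)) f = 2x^5 - 4x^4 + (7/2)x^2 + 1
D f = 5x^4 - 8x^3 + (7/2)x
((3/2)D) f = (15/2)x^4 - 12x^3 + (21/4)x
(∇ + 2((S_{-1})^2) + (3/2)D) f = 2x^5 + (17/2)x^4 - 30x^3 + (51/2)x^2 - (17/4)x + 9/4

the image equals g(x) = 2x^5 + (17/2)x^4 - 30x^3 + (51/2)x^2 - (17/4)x + 9/4
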